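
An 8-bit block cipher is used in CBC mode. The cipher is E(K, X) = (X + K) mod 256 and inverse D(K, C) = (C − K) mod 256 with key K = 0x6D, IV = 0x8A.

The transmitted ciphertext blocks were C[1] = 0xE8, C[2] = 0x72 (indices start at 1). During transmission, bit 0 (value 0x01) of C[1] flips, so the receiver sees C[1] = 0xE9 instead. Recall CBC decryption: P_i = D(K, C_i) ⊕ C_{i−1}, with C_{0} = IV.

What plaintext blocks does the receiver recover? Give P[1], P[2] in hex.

P[1] = 0xF6, P[2] = 0xEC

Only C[1] changed, to 0xE9. In CBC, a change in C_i garbles P_i and flips the same bit in P_{i+1}. Decrypting the received ciphertext:
P[1]: D(K, 0xE9) = 0x7C; 0x7C ⊕ 0x8A = 0xF6.
P[2]: D(K, 0x72) = 0x05; 0x05 ⊕ 0xE9 = 0xEC.
Blocks that differ from the original plaintext: P[1], P[2].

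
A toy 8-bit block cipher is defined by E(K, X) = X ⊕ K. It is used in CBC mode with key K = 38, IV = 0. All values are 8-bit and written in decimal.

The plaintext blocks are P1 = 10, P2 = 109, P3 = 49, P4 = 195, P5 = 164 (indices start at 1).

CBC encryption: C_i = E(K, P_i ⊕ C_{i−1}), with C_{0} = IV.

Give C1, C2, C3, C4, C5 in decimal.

C1 = 44, C2 = 103, C3 = 112, C4 = 149, C5 = 23

C1: P1 ⊕ 0 = 10; E(K, 10) = 44.
C2: P2 ⊕ 44 = 65; E(K, 65) = 103.
C3: P3 ⊕ 103 = 86; E(K, 86) = 112.
C4: P4 ⊕ 112 = 179; E(K, 179) = 149.
C5: P5 ⊕ 149 = 49; E(K, 49) = 23.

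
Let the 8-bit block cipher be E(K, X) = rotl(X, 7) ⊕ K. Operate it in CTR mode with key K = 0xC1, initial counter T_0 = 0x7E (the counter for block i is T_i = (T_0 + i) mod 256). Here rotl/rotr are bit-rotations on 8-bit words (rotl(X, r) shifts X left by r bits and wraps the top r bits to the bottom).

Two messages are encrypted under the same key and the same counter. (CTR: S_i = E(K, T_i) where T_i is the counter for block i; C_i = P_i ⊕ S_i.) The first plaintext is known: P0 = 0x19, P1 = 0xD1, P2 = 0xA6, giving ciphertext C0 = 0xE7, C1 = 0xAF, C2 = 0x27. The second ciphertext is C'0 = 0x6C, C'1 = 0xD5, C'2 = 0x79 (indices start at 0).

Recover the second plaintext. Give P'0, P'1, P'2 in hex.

In CTR with a reused counter, both messages share the same keystream S_i, so C_i ⊕ C'_i = P_i ⊕ P'_i and thus P'_i = P_i ⊕ C_i ⊕ C'_i.
P'0: 0x19 ⊕ 0xE7 ⊕ 0x6C = 0x92.
P'1: 0xD1 ⊕ 0xAF ⊕ 0xD5 = 0xAB.
P'2: 0xA6 ⊕ 0x27 ⊕ 0x79 = 0xF8.

P'0 = 0x92, P'1 = 0xAB, P'2 = 0xF8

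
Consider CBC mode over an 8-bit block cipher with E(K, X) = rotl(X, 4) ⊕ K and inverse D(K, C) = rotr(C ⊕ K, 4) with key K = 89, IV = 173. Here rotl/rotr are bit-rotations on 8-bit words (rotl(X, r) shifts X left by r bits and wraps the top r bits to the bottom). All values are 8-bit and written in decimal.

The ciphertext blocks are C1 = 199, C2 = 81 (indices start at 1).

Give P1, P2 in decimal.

CBC decryption: P_i = D(K, C_i) ⊕ C_{i−1}, with C_{0} = IV.
P1: D(K, 199) = 233; 233 ⊕ 173 = 68.
P2: D(K, 81) = 128; 128 ⊕ 199 = 71.

P1 = 68, P2 = 71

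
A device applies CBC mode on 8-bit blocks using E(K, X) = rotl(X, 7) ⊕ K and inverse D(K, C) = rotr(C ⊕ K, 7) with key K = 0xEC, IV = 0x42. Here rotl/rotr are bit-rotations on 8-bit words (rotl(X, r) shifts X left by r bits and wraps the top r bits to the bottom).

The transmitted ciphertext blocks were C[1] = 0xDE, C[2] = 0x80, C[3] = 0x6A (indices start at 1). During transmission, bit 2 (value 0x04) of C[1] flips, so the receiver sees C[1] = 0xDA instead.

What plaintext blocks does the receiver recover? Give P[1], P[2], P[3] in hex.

CBC decryption: P_i = D(K, C_i) ⊕ C_{i−1}, with C_{0} = IV.
Only C[1] changed, to 0xDA. In CBC, a change in C_i garbles P_i and flips the same bit in P_{i+1}. Decrypting the received ciphertext:
P[1]: D(K, 0xDA) = 0x6C; 0x6C ⊕ 0x42 = 0x2E.
P[2]: D(K, 0x80) = 0xD8; 0xD8 ⊕ 0xDA = 0x02.
P[3]: D(K, 0x6A) = 0x0D; 0x0D ⊕ 0x80 = 0x8D.
Blocks that differ from the original plaintext: P[1], P[2].

P[1] = 0x2E, P[2] = 0x02, P[3] = 0x8D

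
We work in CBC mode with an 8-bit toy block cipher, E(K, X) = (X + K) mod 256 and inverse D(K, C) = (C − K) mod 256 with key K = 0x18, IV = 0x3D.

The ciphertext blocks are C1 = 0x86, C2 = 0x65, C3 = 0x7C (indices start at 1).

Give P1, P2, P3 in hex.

CBC decryption: P_i = D(K, C_i) ⊕ C_{i−1}, with C_{0} = IV.
P1: D(K, 0x86) = 0x6E; 0x6E ⊕ 0x3D = 0x53.
P2: D(K, 0x65) = 0x4D; 0x4D ⊕ 0x86 = 0xCB.
P3: D(K, 0x7C) = 0x64; 0x64 ⊕ 0x65 = 0x01.

P1 = 0x53, P2 = 0xCB, P3 = 0x01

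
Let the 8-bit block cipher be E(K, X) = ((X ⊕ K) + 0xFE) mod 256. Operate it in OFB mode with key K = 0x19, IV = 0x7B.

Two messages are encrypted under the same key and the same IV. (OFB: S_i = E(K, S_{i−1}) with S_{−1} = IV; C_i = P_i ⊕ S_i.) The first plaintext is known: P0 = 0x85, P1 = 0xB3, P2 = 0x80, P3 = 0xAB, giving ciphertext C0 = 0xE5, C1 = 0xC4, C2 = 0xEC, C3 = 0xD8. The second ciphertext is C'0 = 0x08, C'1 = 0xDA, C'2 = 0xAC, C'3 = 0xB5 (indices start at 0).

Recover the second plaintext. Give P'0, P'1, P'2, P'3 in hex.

In OFB with a reused IV, both messages share the same keystream S_i, so C_i ⊕ C'_i = P_i ⊕ P'_i and thus P'_i = P_i ⊕ C_i ⊕ C'_i.
P'0: 0x85 ⊕ 0xE5 ⊕ 0x08 = 0x68.
P'1: 0xB3 ⊕ 0xC4 ⊕ 0xDA = 0xAD.
P'2: 0x80 ⊕ 0xEC ⊕ 0xAC = 0xC0.
P'3: 0xAB ⊕ 0xD8 ⊕ 0xB5 = 0xC6.

P'0 = 0x68, P'1 = 0xAD, P'2 = 0xC0, P'3 = 0xC6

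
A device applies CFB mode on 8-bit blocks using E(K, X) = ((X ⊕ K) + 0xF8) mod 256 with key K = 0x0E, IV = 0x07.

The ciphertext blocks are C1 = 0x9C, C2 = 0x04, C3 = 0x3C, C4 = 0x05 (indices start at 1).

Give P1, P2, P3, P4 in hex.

CFB decryption: P_i = C_i ⊕ E(K, C_{i−1}), with C_{0} = IV.
P1: E(K, 0x07) = 0x01; 0x9C ⊕ 0x01 = 0x9D.
P2: E(K, 0x9C) = 0x8A; 0x04 ⊕ 0x8A = 0x8E.
P3: E(K, 0x04) = 0x02; 0x3C ⊕ 0x02 = 0x3E.
P4: E(K, 0x3C) = 0x2A; 0x05 ⊕ 0x2A = 0x2F.

P1 = 0x9D, P2 = 0x8E, P3 = 0x3E, P4 = 0x2F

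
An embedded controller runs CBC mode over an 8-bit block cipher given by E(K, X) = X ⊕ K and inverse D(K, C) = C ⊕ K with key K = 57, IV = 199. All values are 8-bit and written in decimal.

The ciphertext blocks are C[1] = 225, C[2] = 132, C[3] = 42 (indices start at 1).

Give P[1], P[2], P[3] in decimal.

P[1] = 31, P[2] = 92, P[3] = 151

CBC decryption: P_i = D(K, C_i) ⊕ C_{i−1}, with C_{0} = IV.
P[1]: D(K, 225) = 216; 216 ⊕ 199 = 31.
P[2]: D(K, 132) = 189; 189 ⊕ 225 = 92.
P[3]: D(K, 42) = 19; 19 ⊕ 132 = 151.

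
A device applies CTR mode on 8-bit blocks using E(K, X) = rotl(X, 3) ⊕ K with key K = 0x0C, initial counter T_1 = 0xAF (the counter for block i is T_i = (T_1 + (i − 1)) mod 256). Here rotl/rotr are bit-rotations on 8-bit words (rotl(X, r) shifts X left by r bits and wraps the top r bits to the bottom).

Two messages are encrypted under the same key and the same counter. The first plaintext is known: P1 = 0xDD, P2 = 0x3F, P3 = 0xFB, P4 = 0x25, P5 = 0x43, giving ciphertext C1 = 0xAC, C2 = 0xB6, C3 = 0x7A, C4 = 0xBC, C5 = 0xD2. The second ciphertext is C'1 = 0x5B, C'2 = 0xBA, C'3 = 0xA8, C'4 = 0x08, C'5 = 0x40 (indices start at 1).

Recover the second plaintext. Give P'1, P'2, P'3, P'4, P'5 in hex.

In CTR with a reused counter, both messages share the same keystream S_i, so C_i ⊕ C'_i = P_i ⊕ P'_i and thus P'_i = P_i ⊕ C_i ⊕ C'_i.
P'1: 0xDD ⊕ 0xAC ⊕ 0x5B = 0x2A.
P'2: 0x3F ⊕ 0xB6 ⊕ 0xBA = 0x33.
P'3: 0xFB ⊕ 0x7A ⊕ 0xA8 = 0x29.
P'4: 0x25 ⊕ 0xBC ⊕ 0x08 = 0x91.
P'5: 0x43 ⊕ 0xD2 ⊕ 0x40 = 0xD1.

P'1 = 0x2A, P'2 = 0x33, P'3 = 0x29, P'4 = 0x91, P'5 = 0xD1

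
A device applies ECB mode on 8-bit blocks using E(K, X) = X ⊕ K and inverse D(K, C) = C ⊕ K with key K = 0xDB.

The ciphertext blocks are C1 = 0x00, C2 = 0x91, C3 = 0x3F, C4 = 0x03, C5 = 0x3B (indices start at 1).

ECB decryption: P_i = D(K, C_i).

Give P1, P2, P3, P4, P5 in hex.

P1: D(K, 0x00) = 0xDB.
P2: D(K, 0x91) = 0x4A.
P3: D(K, 0x3F) = 0xE4.
P4: D(K, 0x03) = 0xD8.
P5: D(K, 0x3B) = 0xE0.

P1 = 0xDB, P2 = 0x4A, P3 = 0xE4, P4 = 0xD8, P5 = 0xE0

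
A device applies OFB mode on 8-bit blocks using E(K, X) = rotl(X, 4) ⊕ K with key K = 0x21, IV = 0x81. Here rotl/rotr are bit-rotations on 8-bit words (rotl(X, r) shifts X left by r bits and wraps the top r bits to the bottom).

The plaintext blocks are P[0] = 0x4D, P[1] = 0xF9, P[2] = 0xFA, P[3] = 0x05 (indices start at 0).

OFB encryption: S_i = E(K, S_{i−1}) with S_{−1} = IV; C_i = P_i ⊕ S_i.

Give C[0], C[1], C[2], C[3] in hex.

C[0] = 0x74, C[1] = 0x4B, C[2] = 0xF0, C[3] = 0x84

C[0]: S = E(K, 0x81) = 0x39; 0x4D ⊕ 0x39 = 0x74.
C[1]: S = E(K, 0x39) = 0xB2; 0xF9 ⊕ 0xB2 = 0x4B.
C[2]: S = E(K, 0xB2) = 0x0A; 0xFA ⊕ 0x0A = 0xF0.
C[3]: S = E(K, 0x0A) = 0x81; 0x05 ⊕ 0x81 = 0x84.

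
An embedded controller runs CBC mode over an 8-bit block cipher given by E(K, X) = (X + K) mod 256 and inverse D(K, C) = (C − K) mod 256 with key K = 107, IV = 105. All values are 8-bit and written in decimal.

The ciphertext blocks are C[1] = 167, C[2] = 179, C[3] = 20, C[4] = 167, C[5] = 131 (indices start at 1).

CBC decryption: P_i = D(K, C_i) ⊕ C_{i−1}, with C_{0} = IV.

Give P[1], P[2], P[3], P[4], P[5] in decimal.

P[1]: D(K, 167) = 60; 60 ⊕ 105 = 85.
P[2]: D(K, 179) = 72; 72 ⊕ 167 = 239.
P[3]: D(K, 20) = 169; 169 ⊕ 179 = 26.
P[4]: D(K, 167) = 60; 60 ⊕ 20 = 40.
P[5]: D(K, 131) = 24; 24 ⊕ 167 = 191.

P[1] = 85, P[2] = 239, P[3] = 26, P[4] = 40, P[5] = 191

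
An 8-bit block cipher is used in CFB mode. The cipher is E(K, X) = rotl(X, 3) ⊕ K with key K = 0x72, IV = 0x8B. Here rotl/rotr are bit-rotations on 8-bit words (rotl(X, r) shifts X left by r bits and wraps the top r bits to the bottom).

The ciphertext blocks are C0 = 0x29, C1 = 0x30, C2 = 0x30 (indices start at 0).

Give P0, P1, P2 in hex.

P0 = 0x07, P1 = 0x0B, P2 = 0xC3

CFB decryption: P_i = C_i ⊕ E(K, C_{i−1}), with C_{−1} = IV.
P0: E(K, 0x8B) = 0x2E; 0x29 ⊕ 0x2E = 0x07.
P1: E(K, 0x29) = 0x3B; 0x30 ⊕ 0x3B = 0x0B.
P2: E(K, 0x30) = 0xF3; 0x30 ⊕ 0xF3 = 0xC3.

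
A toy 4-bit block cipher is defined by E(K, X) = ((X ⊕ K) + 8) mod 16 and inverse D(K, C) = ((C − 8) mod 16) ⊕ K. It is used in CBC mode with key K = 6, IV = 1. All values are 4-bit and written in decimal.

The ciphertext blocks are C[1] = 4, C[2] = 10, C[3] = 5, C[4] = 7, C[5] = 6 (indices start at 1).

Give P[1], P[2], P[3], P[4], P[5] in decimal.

CBC decryption: P_i = D(K, C_i) ⊕ C_{i−1}, with C_{0} = IV.
P[1]: D(K, 4) = 10; 10 ⊕ 1 = 11.
P[2]: D(K, 10) = 4; 4 ⊕ 4 = 0.
P[3]: D(K, 5) = 11; 11 ⊕ 10 = 1.
P[4]: D(K, 7) = 9; 9 ⊕ 5 = 12.
P[5]: D(K, 6) = 8; 8 ⊕ 7 = 15.

P[1] = 11, P[2] = 0, P[3] = 1, P[4] = 12, P[5] = 15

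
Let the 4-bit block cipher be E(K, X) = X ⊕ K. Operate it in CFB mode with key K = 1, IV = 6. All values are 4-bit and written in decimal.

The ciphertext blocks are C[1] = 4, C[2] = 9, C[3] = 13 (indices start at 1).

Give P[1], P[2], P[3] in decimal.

CFB decryption: P_i = C_i ⊕ E(K, C_{i−1}), with C_{0} = IV.
P[1]: E(K, 6) = 7; 4 ⊕ 7 = 3.
P[2]: E(K, 4) = 5; 9 ⊕ 5 = 12.
P[3]: E(K, 9) = 8; 13 ⊕ 8 = 5.

P[1] = 3, P[2] = 12, P[3] = 5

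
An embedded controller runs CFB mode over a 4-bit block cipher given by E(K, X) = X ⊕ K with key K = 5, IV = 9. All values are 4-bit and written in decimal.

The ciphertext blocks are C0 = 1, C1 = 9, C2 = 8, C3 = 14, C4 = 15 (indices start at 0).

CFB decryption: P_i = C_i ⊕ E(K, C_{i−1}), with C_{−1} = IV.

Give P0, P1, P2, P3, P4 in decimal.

P0: E(K, 9) = 12; 1 ⊕ 12 = 13.
P1: E(K, 1) = 4; 9 ⊕ 4 = 13.
P2: E(K, 9) = 12; 8 ⊕ 12 = 4.
P3: E(K, 8) = 13; 14 ⊕ 13 = 3.
P4: E(K, 14) = 11; 15 ⊕ 11 = 4.

P0 = 13, P1 = 13, P2 = 4, P3 = 3, P4 = 4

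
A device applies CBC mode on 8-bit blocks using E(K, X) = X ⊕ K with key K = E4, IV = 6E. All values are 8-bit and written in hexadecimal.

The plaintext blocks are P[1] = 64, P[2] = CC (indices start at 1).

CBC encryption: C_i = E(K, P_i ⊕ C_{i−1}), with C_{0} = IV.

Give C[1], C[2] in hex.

C[1]: P[1] ⊕ 6E = 0A; E(K, 0A) = EE.
C[2]: P[2] ⊕ EE = 22; E(K, 22) = C6.

C[1] = EE, C[2] = C6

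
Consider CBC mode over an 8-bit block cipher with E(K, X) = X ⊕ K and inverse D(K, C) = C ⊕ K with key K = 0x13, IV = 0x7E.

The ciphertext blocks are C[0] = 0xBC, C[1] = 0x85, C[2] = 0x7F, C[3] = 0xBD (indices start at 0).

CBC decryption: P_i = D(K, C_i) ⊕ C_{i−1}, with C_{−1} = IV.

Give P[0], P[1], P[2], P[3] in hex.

P[0]: D(K, 0xBC) = 0xAF; 0xAF ⊕ 0x7E = 0xD1.
P[1]: D(K, 0x85) = 0x96; 0x96 ⊕ 0xBC = 0x2A.
P[2]: D(K, 0x7F) = 0x6C; 0x6C ⊕ 0x85 = 0xE9.
P[3]: D(K, 0xBD) = 0xAE; 0xAE ⊕ 0x7F = 0xD1.

P[0] = 0xD1, P[1] = 0x2A, P[2] = 0xE9, P[3] = 0xD1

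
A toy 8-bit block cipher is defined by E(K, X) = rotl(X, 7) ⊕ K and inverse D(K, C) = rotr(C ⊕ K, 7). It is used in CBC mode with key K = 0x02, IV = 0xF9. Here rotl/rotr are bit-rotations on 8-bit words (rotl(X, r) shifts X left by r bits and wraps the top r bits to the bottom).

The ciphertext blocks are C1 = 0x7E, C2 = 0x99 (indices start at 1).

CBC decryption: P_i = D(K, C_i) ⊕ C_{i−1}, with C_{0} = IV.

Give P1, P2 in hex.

P1 = 0x01, P2 = 0x49

P1: D(K, 0x7E) = 0xF8; 0xF8 ⊕ 0xF9 = 0x01.
P2: D(K, 0x99) = 0x37; 0x37 ⊕ 0x7E = 0x49.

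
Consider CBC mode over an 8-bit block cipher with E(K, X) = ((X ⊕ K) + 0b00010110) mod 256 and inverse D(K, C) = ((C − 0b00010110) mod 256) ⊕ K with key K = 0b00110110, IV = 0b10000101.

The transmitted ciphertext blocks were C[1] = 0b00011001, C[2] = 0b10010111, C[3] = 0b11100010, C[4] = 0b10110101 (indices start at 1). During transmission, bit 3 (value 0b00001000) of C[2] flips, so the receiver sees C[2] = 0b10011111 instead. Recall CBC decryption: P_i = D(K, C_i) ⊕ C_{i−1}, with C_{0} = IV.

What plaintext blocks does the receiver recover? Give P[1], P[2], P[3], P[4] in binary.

Only C[2] changed, to 0b10011111. In CBC, a change in C_i garbles P_i and flips the same bit in P_{i+1}. Decrypting the received ciphertext:
P[1]: D(K, 0b00011001) = 0b00110101; 0b00110101 ⊕ 0b10000101 = 0b10110000.
P[2]: D(K, 0b10011111) = 0b10111111; 0b10111111 ⊕ 0b00011001 = 0b10100110.
P[3]: D(K, 0b11100010) = 0b11111010; 0b11111010 ⊕ 0b10011111 = 0b01100101.
P[4]: D(K, 0b10110101) = 0b10101001; 0b10101001 ⊕ 0b11100010 = 0b01001011.
Blocks that differ from the original plaintext: P[2], P[3].

P[1] = 0b10110000, P[2] = 0b10100110, P[3] = 0b01100101, P[4] = 0b01001011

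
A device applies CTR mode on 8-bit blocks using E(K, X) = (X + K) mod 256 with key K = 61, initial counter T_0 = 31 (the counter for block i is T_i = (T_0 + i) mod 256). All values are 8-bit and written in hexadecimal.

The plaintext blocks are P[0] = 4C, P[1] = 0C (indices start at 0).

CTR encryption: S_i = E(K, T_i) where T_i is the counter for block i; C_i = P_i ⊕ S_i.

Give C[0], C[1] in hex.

C[0] = DE, C[1] = 9F

C[0]: T = 31, S = E(K, T) = 92; 4C ⊕ 92 = DE.
C[1]: T = 32, S = E(K, T) = 93; 0C ⊕ 93 = 9F.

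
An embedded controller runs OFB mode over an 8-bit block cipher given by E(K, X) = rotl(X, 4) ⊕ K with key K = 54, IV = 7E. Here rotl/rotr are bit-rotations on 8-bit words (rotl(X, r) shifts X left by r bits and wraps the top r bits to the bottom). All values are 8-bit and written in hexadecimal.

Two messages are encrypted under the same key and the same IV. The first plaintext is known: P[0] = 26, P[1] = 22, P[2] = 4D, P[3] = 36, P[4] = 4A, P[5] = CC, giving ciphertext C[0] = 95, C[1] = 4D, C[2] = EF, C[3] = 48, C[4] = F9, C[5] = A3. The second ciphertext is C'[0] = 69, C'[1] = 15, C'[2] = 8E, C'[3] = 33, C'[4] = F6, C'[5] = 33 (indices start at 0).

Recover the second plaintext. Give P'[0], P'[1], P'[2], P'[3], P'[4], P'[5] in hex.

P'[0] = DA, P'[1] = 7A, P'[2] = 2C, P'[3] = 4D, P'[4] = 45, P'[5] = 5C

In OFB with a reused IV, both messages share the same keystream S_i, so C_i ⊕ C'_i = P_i ⊕ P'_i and thus P'_i = P_i ⊕ C_i ⊕ C'_i.
P'[0]: 26 ⊕ 95 ⊕ 69 = DA.
P'[1]: 22 ⊕ 4D ⊕ 15 = 7A.
P'[2]: 4D ⊕ EF ⊕ 8E = 2C.
P'[3]: 36 ⊕ 48 ⊕ 33 = 4D.
P'[4]: 4A ⊕ F9 ⊕ F6 = 45.
P'[5]: CC ⊕ A3 ⊕ 33 = 5C.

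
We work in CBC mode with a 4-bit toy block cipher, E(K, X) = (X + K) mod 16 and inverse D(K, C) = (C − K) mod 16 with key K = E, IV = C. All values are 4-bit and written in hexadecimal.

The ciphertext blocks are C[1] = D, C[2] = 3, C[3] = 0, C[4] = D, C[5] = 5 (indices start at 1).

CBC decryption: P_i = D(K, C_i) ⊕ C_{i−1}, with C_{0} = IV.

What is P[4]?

P[4]: D(K, D) = F; F ⊕ 0 = F.

P[4] = F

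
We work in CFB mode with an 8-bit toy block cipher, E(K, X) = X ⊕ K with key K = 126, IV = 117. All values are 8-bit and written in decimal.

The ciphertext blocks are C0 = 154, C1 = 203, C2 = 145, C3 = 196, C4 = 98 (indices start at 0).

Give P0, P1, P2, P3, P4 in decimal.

P0 = 145, P1 = 47, P2 = 36, P3 = 43, P4 = 216

CFB decryption: P_i = C_i ⊕ E(K, C_{i−1}), with C_{−1} = IV.
P0: E(K, 117) = 11; 154 ⊕ 11 = 145.
P1: E(K, 154) = 228; 203 ⊕ 228 = 47.
P2: E(K, 203) = 181; 145 ⊕ 181 = 36.
P3: E(K, 145) = 239; 196 ⊕ 239 = 43.
P4: E(K, 196) = 186; 98 ⊕ 186 = 216.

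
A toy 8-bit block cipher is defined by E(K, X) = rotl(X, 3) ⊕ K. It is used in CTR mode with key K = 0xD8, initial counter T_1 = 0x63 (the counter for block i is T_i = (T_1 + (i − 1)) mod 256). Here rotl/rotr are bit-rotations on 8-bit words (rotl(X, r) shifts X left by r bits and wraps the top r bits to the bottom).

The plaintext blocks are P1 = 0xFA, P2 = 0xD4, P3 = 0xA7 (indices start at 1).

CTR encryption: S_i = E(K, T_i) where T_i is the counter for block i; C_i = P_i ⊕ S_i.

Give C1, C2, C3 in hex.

C1 = 0x39, C2 = 0x2F, C3 = 0x54

C1: T = 0x63, S = E(K, T) = 0xC3; 0xFA ⊕ 0xC3 = 0x39.
C2: T = 0x64, S = E(K, T) = 0xFB; 0xD4 ⊕ 0xFB = 0x2F.
C3: T = 0x65, S = E(K, T) = 0xF3; 0xA7 ⊕ 0xF3 = 0x54.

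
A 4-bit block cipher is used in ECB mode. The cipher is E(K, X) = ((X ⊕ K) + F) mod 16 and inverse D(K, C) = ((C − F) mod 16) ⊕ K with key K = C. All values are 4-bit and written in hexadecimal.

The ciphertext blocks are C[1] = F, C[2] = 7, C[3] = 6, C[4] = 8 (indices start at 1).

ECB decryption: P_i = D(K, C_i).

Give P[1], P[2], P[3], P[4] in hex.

P[1] = C, P[2] = 4, P[3] = B, P[4] = 5

P[1]: D(K, F) = C.
P[2]: D(K, 7) = 4.
P[3]: D(K, 6) = B.
P[4]: D(K, 8) = 5.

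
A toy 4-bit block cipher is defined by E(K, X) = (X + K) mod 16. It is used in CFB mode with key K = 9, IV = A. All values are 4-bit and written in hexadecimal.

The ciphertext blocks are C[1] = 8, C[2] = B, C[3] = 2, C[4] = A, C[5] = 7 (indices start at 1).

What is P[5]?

P[5] = 4

CFB decryption: P_i = C_i ⊕ E(K, C_{i−1}), with C_{0} = IV.
P[5]: E(K, A) = 3; 7 ⊕ 3 = 4.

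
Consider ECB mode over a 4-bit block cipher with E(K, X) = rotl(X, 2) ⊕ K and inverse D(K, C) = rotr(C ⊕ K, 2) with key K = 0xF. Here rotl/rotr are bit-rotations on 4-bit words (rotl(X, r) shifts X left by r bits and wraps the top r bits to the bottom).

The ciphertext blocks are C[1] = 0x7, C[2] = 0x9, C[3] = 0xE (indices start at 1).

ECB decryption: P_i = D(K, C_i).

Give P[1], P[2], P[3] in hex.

P[1]: D(K, 0x7) = 0x2.
P[2]: D(K, 0x9) = 0x9.
P[3]: D(K, 0xE) = 0x4.

P[1] = 0x2, P[2] = 0x9, P[3] = 0x4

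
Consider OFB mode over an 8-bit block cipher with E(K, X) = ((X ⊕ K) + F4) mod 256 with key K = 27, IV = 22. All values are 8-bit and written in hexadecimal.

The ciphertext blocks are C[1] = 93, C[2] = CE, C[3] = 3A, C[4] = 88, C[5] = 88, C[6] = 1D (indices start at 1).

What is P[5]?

P[5] = 51

OFB decryption: S_i = E(K, S_{i−1}) with S_{0} = IV; P_i = C_i ⊕ S_i.
P[1]: S = E(K, 22) = F9; 93 ⊕ F9 = 6A.
P[2]: S = E(K, F9) = D2; CE ⊕ D2 = 1C.
P[3]: S = E(K, D2) = E9; 3A ⊕ E9 = D3.
P[4]: S = E(K, E9) = C2; 88 ⊕ C2 = 4A.
P[5]: S = E(K, C2) = D9; 88 ⊕ D9 = 51.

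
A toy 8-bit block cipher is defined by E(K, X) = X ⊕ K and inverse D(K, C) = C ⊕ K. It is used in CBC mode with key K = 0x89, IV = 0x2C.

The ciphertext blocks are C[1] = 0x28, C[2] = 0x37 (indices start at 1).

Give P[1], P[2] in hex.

CBC decryption: P_i = D(K, C_i) ⊕ C_{i−1}, with C_{0} = IV.
P[1]: D(K, 0x28) = 0xA1; 0xA1 ⊕ 0x2C = 0x8D.
P[2]: D(K, 0x37) = 0xBE; 0xBE ⊕ 0x28 = 0x96.

P[1] = 0x8D, P[2] = 0x96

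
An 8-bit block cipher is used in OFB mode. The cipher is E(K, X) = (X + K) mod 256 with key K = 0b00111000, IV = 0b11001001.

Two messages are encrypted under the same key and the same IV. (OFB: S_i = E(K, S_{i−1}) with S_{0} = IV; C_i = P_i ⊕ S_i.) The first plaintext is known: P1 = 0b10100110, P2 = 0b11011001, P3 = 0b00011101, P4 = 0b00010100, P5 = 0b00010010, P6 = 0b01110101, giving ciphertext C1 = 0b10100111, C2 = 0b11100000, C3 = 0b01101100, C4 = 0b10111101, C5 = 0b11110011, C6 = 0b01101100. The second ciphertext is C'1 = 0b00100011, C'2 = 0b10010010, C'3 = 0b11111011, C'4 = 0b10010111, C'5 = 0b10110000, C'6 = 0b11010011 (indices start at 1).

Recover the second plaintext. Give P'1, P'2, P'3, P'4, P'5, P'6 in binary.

P'1 = 0b00100010, P'2 = 0b10101011, P'3 = 0b10001010, P'4 = 0b00111110, P'5 = 0b01010001, P'6 = 0b11001010

In OFB with a reused IV, both messages share the same keystream S_i, so C_i ⊕ C'_i = P_i ⊕ P'_i and thus P'_i = P_i ⊕ C_i ⊕ C'_i.
P'1: 0b10100110 ⊕ 0b10100111 ⊕ 0b00100011 = 0b00100010.
P'2: 0b11011001 ⊕ 0b11100000 ⊕ 0b10010010 = 0b10101011.
P'3: 0b00011101 ⊕ 0b01101100 ⊕ 0b11111011 = 0b10001010.
P'4: 0b00010100 ⊕ 0b10111101 ⊕ 0b10010111 = 0b00111110.
P'5: 0b00010010 ⊕ 0b11110011 ⊕ 0b10110000 = 0b01010001.
P'6: 0b01110101 ⊕ 0b01101100 ⊕ 0b11010011 = 0b11001010.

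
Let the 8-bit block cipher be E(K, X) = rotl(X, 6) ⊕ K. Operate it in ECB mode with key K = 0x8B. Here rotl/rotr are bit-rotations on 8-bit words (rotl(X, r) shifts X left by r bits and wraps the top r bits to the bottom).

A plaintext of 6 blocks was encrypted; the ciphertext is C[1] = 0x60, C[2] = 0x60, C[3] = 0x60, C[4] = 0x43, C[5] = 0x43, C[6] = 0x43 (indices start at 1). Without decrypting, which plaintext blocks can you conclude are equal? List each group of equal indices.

ECB encrypts each block independently with the same key, so equal ciphertext blocks imply equal plaintext blocks.
C[1] = C[2] = C[3] = 0x60, so P[1] = P[2] = P[3].
C[4] = C[5] = C[6] = 0x43, so P[4] = P[5] = P[6].

P[1] = P[2] = P[3]; P[4] = P[5] = P[6]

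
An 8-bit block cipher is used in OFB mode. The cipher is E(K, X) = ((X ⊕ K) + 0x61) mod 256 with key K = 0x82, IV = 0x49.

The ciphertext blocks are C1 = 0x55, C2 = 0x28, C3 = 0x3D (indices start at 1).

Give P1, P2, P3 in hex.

P1 = 0x79, P2 = 0x27, P3 = 0xD3

OFB decryption: S_i = E(K, S_{i−1}) with S_{0} = IV; P_i = C_i ⊕ S_i.
P1: S = E(K, 0x49) = 0x2C; 0x55 ⊕ 0x2C = 0x79.
P2: S = E(K, 0x2C) = 0x0F; 0x28 ⊕ 0x0F = 0x27.
P3: S = E(K, 0x0F) = 0xEE; 0x3D ⊕ 0xEE = 0xD3.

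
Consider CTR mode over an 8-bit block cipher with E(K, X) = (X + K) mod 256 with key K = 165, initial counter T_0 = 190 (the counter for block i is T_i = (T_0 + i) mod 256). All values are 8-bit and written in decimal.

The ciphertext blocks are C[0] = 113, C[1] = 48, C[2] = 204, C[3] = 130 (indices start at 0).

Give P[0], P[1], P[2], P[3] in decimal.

P[0] = 18, P[1] = 84, P[2] = 169, P[3] = 228

CTR decryption: S_i = E(K, T_i) where T_i is the counter for block i; P_i = C_i ⊕ S_i.
P[0]: T = 190, S = E(K, T) = 99; 113 ⊕ 99 = 18.
P[1]: T = 191, S = E(K, T) = 100; 48 ⊕ 100 = 84.
P[2]: T = 192, S = E(K, T) = 101; 204 ⊕ 101 = 169.
P[3]: T = 193, S = E(K, T) = 102; 130 ⊕ 102 = 228.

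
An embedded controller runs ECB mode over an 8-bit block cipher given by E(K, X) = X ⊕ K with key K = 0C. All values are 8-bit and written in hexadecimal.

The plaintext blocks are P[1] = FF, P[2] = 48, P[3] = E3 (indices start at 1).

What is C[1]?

C[1] = F3

ECB encryption: C_i = E(K, P_i).
C[1]: E(K, FF) = F3.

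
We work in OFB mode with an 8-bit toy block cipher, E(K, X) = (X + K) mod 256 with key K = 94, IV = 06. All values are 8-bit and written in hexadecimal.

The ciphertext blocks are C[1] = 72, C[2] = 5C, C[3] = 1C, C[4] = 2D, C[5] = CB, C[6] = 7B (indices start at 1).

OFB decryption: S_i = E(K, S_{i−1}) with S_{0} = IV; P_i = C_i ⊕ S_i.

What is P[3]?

P[3] = DE

P[1]: S = E(K, 06) = 9A; 72 ⊕ 9A = E8.
P[2]: S = E(K, 9A) = 2E; 5C ⊕ 2E = 72.
P[3]: S = E(K, 2E) = C2; 1C ⊕ C2 = DE.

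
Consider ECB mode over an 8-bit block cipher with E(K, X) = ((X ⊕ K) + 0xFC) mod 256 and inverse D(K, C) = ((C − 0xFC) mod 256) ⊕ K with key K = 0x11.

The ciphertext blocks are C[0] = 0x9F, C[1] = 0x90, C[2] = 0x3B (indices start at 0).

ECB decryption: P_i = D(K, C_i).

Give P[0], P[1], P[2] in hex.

P[0] = 0xB2, P[1] = 0x85, P[2] = 0x2E

P[0]: D(K, 0x9F) = 0xB2.
P[1]: D(K, 0x90) = 0x85.
P[2]: D(K, 0x3B) = 0x2E.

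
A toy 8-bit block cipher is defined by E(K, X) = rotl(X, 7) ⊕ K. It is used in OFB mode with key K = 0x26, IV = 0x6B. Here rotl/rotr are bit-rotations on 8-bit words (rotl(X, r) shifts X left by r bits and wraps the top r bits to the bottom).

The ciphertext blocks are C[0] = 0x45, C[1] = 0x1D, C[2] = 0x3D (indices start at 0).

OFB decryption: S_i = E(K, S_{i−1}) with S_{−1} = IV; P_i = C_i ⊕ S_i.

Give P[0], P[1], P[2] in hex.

P[0] = 0xD6, P[1] = 0xF2, P[2] = 0xEC

P[0]: S = E(K, 0x6B) = 0x93; 0x45 ⊕ 0x93 = 0xD6.
P[1]: S = E(K, 0x93) = 0xEF; 0x1D ⊕ 0xEF = 0xF2.
P[2]: S = E(K, 0xEF) = 0xD1; 0x3D ⊕ 0xD1 = 0xEC.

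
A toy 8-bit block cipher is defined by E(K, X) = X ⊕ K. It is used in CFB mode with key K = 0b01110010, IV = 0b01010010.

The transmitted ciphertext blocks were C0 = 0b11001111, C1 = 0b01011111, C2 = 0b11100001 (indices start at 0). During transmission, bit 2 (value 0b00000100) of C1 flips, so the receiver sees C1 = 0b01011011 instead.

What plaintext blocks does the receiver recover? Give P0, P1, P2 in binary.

CFB decryption: P_i = C_i ⊕ E(K, C_{i−1}), with C_{−1} = IV.
Only C1 changed, to 0b01011011. In CFB, a change in C_i flips the same bit in P_i and garbles P_{i+1}. Decrypting the received ciphertext:
P0: E(K, 0b01010010) = 0b00100000; 0b11001111 ⊕ 0b00100000 = 0b11101111.
P1: E(K, 0b11001111) = 0b10111101; 0b01011011 ⊕ 0b10111101 = 0b11100110.
P2: E(K, 0b01011011) = 0b00101001; 0b11100001 ⊕ 0b00101001 = 0b11001000.
Blocks that differ from the original plaintext: P1, P2.

P0 = 0b11101111, P1 = 0b11100110, P2 = 0b11001000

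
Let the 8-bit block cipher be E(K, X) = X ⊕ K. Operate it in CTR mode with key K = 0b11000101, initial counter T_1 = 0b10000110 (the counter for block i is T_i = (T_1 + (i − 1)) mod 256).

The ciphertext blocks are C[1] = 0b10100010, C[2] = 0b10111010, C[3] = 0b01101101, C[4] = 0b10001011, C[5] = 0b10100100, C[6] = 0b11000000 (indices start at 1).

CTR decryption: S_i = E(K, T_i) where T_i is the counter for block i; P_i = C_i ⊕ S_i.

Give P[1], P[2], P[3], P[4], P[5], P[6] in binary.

P[1]: T = 0b10000110, S = E(K, T) = 0b01000011; 0b10100010 ⊕ 0b01000011 = 0b11100001.
P[2]: T = 0b10000111, S = E(K, T) = 0b01000010; 0b10111010 ⊕ 0b01000010 = 0b11111000.
P[3]: T = 0b10001000, S = E(K, T) = 0b01001101; 0b01101101 ⊕ 0b01001101 = 0b00100000.
P[4]: T = 0b10001001, S = E(K, T) = 0b01001100; 0b10001011 ⊕ 0b01001100 = 0b11000111.
P[5]: T = 0b10001010, S = E(K, T) = 0b01001111; 0b10100100 ⊕ 0b01001111 = 0b11101011.
P[6]: T = 0b10001011, S = E(K, T) = 0b01001110; 0b11000000 ⊕ 0b01001110 = 0b10001110.

P[1] = 0b11100001, P[2] = 0b11111000, P[3] = 0b00100000, P[4] = 0b11000111, P[5] = 0b11101011, P[6] = 0b10001110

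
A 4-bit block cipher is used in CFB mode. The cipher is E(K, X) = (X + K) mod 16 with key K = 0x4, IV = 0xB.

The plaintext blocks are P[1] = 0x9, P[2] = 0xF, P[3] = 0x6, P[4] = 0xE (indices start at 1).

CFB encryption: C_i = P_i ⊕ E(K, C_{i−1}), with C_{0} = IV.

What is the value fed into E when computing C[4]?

0xF

C[1]: E(K, 0xB) = 0xF; 0x9 ⊕ 0xF = 0x6.
C[2]: E(K, 0x6) = 0xA; 0xF ⊕ 0xA = 0x5.
C[3]: E(K, 0x5) = 0x9; 0x6 ⊕ 0x9 = 0xF.
C[4]: E(K, 0xF) = 0x3; 0xE ⊕ 0x3 = 0xD.
So the input to E for block [4] is 0xF.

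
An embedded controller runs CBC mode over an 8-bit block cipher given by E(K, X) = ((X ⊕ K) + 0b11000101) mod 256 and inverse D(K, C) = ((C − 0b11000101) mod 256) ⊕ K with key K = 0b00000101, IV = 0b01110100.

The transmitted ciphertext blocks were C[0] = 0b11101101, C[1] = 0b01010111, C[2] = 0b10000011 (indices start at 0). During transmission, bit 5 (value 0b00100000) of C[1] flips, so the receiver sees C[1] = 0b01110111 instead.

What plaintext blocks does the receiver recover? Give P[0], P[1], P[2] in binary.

CBC decryption: P_i = D(K, C_i) ⊕ C_{i−1}, with C_{−1} = IV.
Only C[1] changed, to 0b01110111. In CBC, a change in C_i garbles P_i and flips the same bit in P_{i+1}. Decrypting the received ciphertext:
P[0]: D(K, 0b11101101) = 0b00101101; 0b00101101 ⊕ 0b01110100 = 0b01011001.
P[1]: D(K, 0b01110111) = 0b10110111; 0b10110111 ⊕ 0b11101101 = 0b01011010.
P[2]: D(K, 0b10000011) = 0b10111011; 0b10111011 ⊕ 0b01110111 = 0b11001100.
Blocks that differ from the original plaintext: P[1], P[2].

P[0] = 0b01011001, P[1] = 0b01011010, P[2] = 0b11001100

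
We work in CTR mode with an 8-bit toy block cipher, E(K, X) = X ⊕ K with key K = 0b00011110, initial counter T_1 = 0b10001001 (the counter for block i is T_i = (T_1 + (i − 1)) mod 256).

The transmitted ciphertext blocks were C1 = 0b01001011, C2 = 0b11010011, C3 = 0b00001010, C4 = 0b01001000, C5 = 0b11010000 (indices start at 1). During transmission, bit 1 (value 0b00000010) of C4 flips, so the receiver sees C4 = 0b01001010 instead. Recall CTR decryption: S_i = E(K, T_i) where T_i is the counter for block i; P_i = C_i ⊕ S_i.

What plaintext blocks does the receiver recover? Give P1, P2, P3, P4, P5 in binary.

Only C4 changed, to 0b01001010. In CTR, a change in C_i flips the same bit in P_i only; the keystream is unaffected. Decrypting the received ciphertext:
P1: T = 0b10001001, S = E(K, T) = 0b10010111; 0b01001011 ⊕ 0b10010111 = 0b11011100.
P2: T = 0b10001010, S = E(K, T) = 0b10010100; 0b11010011 ⊕ 0b10010100 = 0b01000111.
P3: T = 0b10001011, S = E(K, T) = 0b10010101; 0b00001010 ⊕ 0b10010101 = 0b10011111.
P4: T = 0b10001100, S = E(K, T) = 0b10010010; 0b01001010 ⊕ 0b10010010 = 0b11011000.
P5: T = 0b10001101, S = E(K, T) = 0b10010011; 0b11010000 ⊕ 0b10010011 = 0b01000011.
Blocks that differ from the original plaintext: P4.

P1 = 0b11011100, P2 = 0b01000111, P3 = 0b10011111, P4 = 0b11011000, P5 = 0b01000011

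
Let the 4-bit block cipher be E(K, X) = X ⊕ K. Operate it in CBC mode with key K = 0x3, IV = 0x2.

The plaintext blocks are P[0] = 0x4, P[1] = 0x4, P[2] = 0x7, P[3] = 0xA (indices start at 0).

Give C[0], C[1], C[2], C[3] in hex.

CBC encryption: C_i = E(K, P_i ⊕ C_{i−1}), with C_{−1} = IV.
C[0]: P[0] ⊕ 0x2 = 0x6; E(K, 0x6) = 0x5.
C[1]: P[1] ⊕ 0x5 = 0x1; E(K, 0x1) = 0x2.
C[2]: P[2] ⊕ 0x2 = 0x5; E(K, 0x5) = 0x6.
C[3]: P[3] ⊕ 0x6 = 0xC; E(K, 0xC) = 0xF.

C[0] = 0x5, C[1] = 0x2, C[2] = 0x6, C[3] = 0xF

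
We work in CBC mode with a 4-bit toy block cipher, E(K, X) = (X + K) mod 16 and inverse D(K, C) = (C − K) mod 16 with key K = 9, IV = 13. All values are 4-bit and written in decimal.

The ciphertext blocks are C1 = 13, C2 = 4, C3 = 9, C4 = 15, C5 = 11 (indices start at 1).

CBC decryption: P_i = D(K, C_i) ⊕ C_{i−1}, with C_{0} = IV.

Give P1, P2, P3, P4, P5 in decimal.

P1: D(K, 13) = 4; 4 ⊕ 13 = 9.
P2: D(K, 4) = 11; 11 ⊕ 13 = 6.
P3: D(K, 9) = 0; 0 ⊕ 4 = 4.
P4: D(K, 15) = 6; 6 ⊕ 9 = 15.
P5: D(K, 11) = 2; 2 ⊕ 15 = 13.

P1 = 9, P2 = 6, P3 = 4, P4 = 15, P5 = 13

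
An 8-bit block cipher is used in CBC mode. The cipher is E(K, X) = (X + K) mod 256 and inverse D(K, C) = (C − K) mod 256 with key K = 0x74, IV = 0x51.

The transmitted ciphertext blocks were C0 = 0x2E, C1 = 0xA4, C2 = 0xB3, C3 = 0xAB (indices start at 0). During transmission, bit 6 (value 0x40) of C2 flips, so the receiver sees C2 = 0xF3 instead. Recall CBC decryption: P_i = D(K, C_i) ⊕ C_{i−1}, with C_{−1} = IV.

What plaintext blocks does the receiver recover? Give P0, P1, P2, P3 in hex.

Only C2 changed, to 0xF3. In CBC, a change in C_i garbles P_i and flips the same bit in P_{i+1}. Decrypting the received ciphertext:
P0: D(K, 0x2E) = 0xBA; 0xBA ⊕ 0x51 = 0xEB.
P1: D(K, 0xA4) = 0x30; 0x30 ⊕ 0x2E = 0x1E.
P2: D(K, 0xF3) = 0x7F; 0x7F ⊕ 0xA4 = 0xDB.
P3: D(K, 0xAB) = 0x37; 0x37 ⊕ 0xF3 = 0xC4.
Blocks that differ from the original plaintext: P2, P3.

P0 = 0xEB, P1 = 0x1E, P2 = 0xDB, P3 = 0xC4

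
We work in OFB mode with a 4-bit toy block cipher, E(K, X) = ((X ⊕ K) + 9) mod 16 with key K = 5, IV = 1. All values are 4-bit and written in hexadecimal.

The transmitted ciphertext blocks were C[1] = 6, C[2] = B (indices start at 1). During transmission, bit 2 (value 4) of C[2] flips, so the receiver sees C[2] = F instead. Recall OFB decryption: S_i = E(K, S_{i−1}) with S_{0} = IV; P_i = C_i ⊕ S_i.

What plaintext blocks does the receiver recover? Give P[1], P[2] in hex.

Only C[2] changed, to F. In OFB, a change in C_i flips the same bit in P_i only; the keystream is unaffected. Decrypting the received ciphertext:
P[1]: S = E(K, 1) = D; 6 ⊕ D = B.
P[2]: S = E(K, D) = 1; F ⊕ 1 = E.
Blocks that differ from the original plaintext: P[2].

P[1] = B, P[2] = E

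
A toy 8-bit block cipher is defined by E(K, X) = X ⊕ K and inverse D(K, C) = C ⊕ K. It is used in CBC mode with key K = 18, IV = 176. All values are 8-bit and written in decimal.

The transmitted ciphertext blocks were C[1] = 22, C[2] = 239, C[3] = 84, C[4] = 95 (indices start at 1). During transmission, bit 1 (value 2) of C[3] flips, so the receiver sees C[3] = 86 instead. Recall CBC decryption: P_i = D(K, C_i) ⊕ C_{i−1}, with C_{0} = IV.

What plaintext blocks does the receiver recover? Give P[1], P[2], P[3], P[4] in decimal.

Only C[3] changed, to 86. In CBC, a change in C_i garbles P_i and flips the same bit in P_{i+1}. Decrypting the received ciphertext:
P[1]: D(K, 22) = 4; 4 ⊕ 176 = 180.
P[2]: D(K, 239) = 253; 253 ⊕ 22 = 235.
P[3]: D(K, 86) = 68; 68 ⊕ 239 = 171.
P[4]: D(K, 95) = 77; 77 ⊕ 86 = 27.
Blocks that differ from the original plaintext: P[3], P[4].

P[1] = 180, P[2] = 235, P[3] = 171, P[4] = 27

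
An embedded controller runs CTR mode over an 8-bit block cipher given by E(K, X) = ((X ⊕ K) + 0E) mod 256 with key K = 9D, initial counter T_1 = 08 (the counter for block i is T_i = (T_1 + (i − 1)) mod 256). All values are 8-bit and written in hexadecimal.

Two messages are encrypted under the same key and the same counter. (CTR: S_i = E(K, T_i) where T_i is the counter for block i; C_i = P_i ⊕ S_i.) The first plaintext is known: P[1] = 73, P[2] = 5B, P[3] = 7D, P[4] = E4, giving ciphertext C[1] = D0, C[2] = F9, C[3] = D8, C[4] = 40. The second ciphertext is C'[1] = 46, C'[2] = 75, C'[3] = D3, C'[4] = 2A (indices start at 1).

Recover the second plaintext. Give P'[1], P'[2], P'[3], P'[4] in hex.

In CTR with a reused counter, both messages share the same keystream S_i, so C_i ⊕ C'_i = P_i ⊕ P'_i and thus P'_i = P_i ⊕ C_i ⊕ C'_i.
P'[1]: 73 ⊕ D0 ⊕ 46 = E5.
P'[2]: 5B ⊕ F9 ⊕ 75 = D7.
P'[3]: 7D ⊕ D8 ⊕ D3 = 76.
P'[4]: E4 ⊕ 40 ⊕ 2A = 8E.

P'[1] = E5, P'[2] = D7, P'[3] = 76, P'[4] = 8E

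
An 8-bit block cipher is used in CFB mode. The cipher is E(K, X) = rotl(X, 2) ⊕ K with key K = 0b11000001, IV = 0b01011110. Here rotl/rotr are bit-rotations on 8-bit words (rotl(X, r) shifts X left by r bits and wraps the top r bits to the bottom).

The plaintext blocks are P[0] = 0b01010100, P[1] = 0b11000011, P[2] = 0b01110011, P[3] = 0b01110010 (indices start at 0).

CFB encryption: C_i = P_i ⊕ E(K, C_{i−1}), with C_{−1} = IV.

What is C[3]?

C[0]: E(K, 0b01011110) = 0b10111000; 0b01010100 ⊕ 0b10111000 = 0b11101100.
C[1]: E(K, 0b11101100) = 0b01110010; 0b11000011 ⊕ 0b01110010 = 0b10110001.
C[2]: E(K, 0b10110001) = 0b00000111; 0b01110011 ⊕ 0b00000111 = 0b01110100.
C[3]: E(K, 0b01110100) = 0b00010000; 0b01110010 ⊕ 0b00010000 = 0b01100010.

C[3] = 0b01100010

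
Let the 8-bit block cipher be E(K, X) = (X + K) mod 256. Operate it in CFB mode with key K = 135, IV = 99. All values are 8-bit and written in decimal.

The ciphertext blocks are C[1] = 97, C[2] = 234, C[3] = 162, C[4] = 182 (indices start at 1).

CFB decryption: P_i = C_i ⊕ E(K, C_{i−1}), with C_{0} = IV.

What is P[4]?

P[4]: E(K, 162) = 41; 182 ⊕ 41 = 159.

P[4] = 159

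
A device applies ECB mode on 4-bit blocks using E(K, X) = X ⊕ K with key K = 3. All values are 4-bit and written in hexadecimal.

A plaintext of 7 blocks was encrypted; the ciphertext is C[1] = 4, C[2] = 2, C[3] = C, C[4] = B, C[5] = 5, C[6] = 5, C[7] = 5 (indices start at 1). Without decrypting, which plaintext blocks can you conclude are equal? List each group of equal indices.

ECB encrypts each block independently with the same key, so equal ciphertext blocks imply equal plaintext blocks.
C[5] = C[6] = C[7] = 5, so P[5] = P[6] = P[7].

P[5] = P[6] = P[7]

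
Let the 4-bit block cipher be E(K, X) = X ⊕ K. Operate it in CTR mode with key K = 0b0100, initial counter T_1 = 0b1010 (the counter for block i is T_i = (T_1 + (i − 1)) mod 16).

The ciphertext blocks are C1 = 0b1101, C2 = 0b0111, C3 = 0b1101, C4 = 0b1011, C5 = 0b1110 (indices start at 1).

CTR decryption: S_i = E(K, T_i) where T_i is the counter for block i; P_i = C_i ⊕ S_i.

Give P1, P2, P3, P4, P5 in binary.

P1 = 0b0011, P2 = 0b1000, P3 = 0b0101, P4 = 0b0010, P5 = 0b0100

P1: T = 0b1010, S = E(K, T) = 0b1110; 0b1101 ⊕ 0b1110 = 0b0011.
P2: T = 0b1011, S = E(K, T) = 0b1111; 0b0111 ⊕ 0b1111 = 0b1000.
P3: T = 0b1100, S = E(K, T) = 0b1000; 0b1101 ⊕ 0b1000 = 0b0101.
P4: T = 0b1101, S = E(K, T) = 0b1001; 0b1011 ⊕ 0b1001 = 0b0010.
P5: T = 0b1110, S = E(K, T) = 0b1010; 0b1110 ⊕ 0b1010 = 0b0100.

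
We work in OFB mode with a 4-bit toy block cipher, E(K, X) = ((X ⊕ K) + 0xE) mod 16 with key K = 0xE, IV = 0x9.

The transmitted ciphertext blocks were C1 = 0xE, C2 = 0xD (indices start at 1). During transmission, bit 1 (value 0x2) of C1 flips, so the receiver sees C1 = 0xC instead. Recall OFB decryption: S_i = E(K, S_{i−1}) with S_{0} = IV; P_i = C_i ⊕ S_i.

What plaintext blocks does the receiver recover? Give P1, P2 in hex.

Only C1 changed, to 0xC. In OFB, a change in C_i flips the same bit in P_i only; the keystream is unaffected. Decrypting the received ciphertext:
P1: S = E(K, 0x9) = 0x5; 0xC ⊕ 0x5 = 0x9.
P2: S = E(K, 0x5) = 0x9; 0xD ⊕ 0x9 = 0x4.
Blocks that differ from the original plaintext: P1.

P1 = 0x9, P2 = 0x4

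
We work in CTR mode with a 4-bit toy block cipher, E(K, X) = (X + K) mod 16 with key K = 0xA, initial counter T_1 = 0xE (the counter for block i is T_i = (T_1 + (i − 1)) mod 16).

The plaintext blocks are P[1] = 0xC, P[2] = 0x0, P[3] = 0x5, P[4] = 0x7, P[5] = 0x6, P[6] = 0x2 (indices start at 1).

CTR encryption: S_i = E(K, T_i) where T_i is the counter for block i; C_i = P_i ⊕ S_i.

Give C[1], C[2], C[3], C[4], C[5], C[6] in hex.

C[1] = 0x4, C[2] = 0x9, C[3] = 0xF, C[4] = 0xC, C[5] = 0xA, C[6] = 0xF

C[1]: T = 0xE, S = E(K, T) = 0x8; 0xC ⊕ 0x8 = 0x4.
C[2]: T = 0xF, S = E(K, T) = 0x9; 0x0 ⊕ 0x9 = 0x9.
C[3]: T = 0x0, S = E(K, T) = 0xA; 0x5 ⊕ 0xA = 0xF.
C[4]: T = 0x1, S = E(K, T) = 0xB; 0x7 ⊕ 0xB = 0xC.
C[5]: T = 0x2, S = E(K, T) = 0xC; 0x6 ⊕ 0xC = 0xA.
C[6]: T = 0x3, S = E(K, T) = 0xD; 0x2 ⊕ 0xD = 0xF.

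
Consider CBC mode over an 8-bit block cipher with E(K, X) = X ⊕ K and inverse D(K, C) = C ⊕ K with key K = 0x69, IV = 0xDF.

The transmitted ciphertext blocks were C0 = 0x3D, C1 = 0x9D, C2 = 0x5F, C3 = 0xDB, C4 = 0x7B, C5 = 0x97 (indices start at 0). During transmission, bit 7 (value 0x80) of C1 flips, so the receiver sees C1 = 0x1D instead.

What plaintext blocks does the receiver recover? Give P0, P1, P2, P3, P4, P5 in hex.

P0 = 0x8B, P1 = 0x49, P2 = 0x2B, P3 = 0xED, P4 = 0xC9, P5 = 0x85

CBC decryption: P_i = D(K, C_i) ⊕ C_{i−1}, with C_{−1} = IV.
Only C1 changed, to 0x1D. In CBC, a change in C_i garbles P_i and flips the same bit in P_{i+1}. Decrypting the received ciphertext:
P0: D(K, 0x3D) = 0x54; 0x54 ⊕ 0xDF = 0x8B.
P1: D(K, 0x1D) = 0x74; 0x74 ⊕ 0x3D = 0x49.
P2: D(K, 0x5F) = 0x36; 0x36 ⊕ 0x1D = 0x2B.
P3: D(K, 0xDB) = 0xB2; 0xB2 ⊕ 0x5F = 0xED.
P4: D(K, 0x7B) = 0x12; 0x12 ⊕ 0xDB = 0xC9.
P5: D(K, 0x97) = 0xFE; 0xFE ⊕ 0x7B = 0x85.
Blocks that differ from the original plaintext: P1, P2.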